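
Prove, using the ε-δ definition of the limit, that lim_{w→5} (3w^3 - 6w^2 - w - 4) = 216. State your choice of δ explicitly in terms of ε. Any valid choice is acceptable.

δ = min(1, ε/206)

Let ε > 0 be given. We want δ > 0 such that 0 < |w − 5| < δ implies |(3w^3 - 6w^2 - w - 4) − 216| < ε.
(3w^3 - 6w^2 - w - 4) − 216 = 3w^3 - 6w^2 - w - 220 = (w − 5)(3w^2 + 9w + 44).
So |(3w^3 - 6w^2 - w - 4) − 216| = |w − 5|·|3w^2 + 9w + 44|.
Assume first that |w − 5| < 1, so |w| < 6. Then |3w^2 + 9w + 44| ≤ 3·6^2 + 9·6 + 44 = 206.
Hence |(3w^3 - 6w^2 - w - 4) − 216| ≤ 206|w − 5| < ε provided |w − 5| < ε/206.
Take δ = min(1, ε/206). Then 0 < |w − 5| < δ gives both |w − 5| < 1 and |w − 5| < ε/206, so |(3w^3 - 6w^2 - w - 4) − 216| < ε.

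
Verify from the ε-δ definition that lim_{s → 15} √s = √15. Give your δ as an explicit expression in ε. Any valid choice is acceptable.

δ = min(15, √15·ε)

Suppose ε > 0. We want δ > 0 such that 0 < |s − 15| < δ implies |√s − √15| < ε.
Rationalise: √s − √15 = (s − 15)/(√s + √15), so |√s − √15| = |s − 15|/(√s + √15).
Restrict δ ≤ 15 so that |s − 15| < 15 forces s > 0, and then √s + √15 > √15.
Hence |√s − √15| < |s − 15|/√15, which is < ε once |s − 15| < √15·ε.
Take δ = min(15, √15·ε). If 0 < |s − 15| < δ then s > 0 and |√s − √15| < |s − 15|/√15 < ε.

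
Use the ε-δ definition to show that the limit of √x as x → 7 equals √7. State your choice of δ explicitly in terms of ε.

Let ε > 0 be given. We want δ > 0 such that 0 < |x − 7| < δ implies |√x − √7| < ε.
Rationalise: √x − √7 = (x − 7)/(√x + √7), so |√x − √7| = |x − 7|/(√x + √7).
Restrict δ ≤ 7 so that |x − 7| < 7 forces x > 0, and then √x + √7 > √7.
Hence |√x − √7| < |x − 7|/√7, which is < ε once |x − 7| < √7·ε.
Take δ = min(7, √7·ε). If 0 < |x − 7| < δ then x > 0 and |√x − √7| < |x − 7|/√7 < ε.

δ = min(7, √7·ε)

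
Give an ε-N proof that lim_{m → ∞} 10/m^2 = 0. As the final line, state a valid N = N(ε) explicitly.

N = (10/ε)^{1/2}

Let ε > 0 be given. For m ≥ 1, |10/m^2 − 0| = 10/m^2.
10/m^2 < ε ⇔ m^2 > 10/ε ⇔ m > (10/ε)^{1/2}.
Take N = (10/ε)^{1/2}. Then m > N implies 10/m^2 < ε.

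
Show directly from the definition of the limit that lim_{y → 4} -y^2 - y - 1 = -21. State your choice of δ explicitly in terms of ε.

Let ε > 0. We want δ > 0 such that 0 < |y − 4| < δ implies |(-y^2 - y - 1) + 21| < ε.
(-y^2 - y - 1) + 21 = -y^2 - y + 20 = (y − 4)(-y - 5).
So |(-y^2 - y - 1) + 21| = |y − 4|·|-y - 5|.
Assume first that |y − 4| < 1, so |y| < 5. Then |-y - 5| ≤ 5 + 5 = 10.
Hence |(-y^2 - y - 1) + 21| ≤ 10|y − 4| < ε provided |y − 4| < ε/10.
Choosing δ = min(1, ε/10) ensures both conditions, hence |(-y^2 - y - 1) + 21| < ε.

δ = min(1, ε/10)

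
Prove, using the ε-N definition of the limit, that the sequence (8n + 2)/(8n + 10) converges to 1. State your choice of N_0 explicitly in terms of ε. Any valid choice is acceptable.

Let ε > 0. For n ≥ 1, |(8n + 2)/(8n + 10) − 1| = |-64|/(8(8n + 10)) = 64/(8(8n + 10)).
Since 8n + 10 ≥ 8n for n ≥ 1, this is ≤ 64/(8·8n) = 1/n.
So |(8n + 2)/(8n + 10) − 1| < ε whenever n > 1/ε.
Take N_0 = 1/ε. If n > N_0 then |(8n + 2)/(8n + 10) − 1| ≤ 1/n < ε.

N_0 = 1/ε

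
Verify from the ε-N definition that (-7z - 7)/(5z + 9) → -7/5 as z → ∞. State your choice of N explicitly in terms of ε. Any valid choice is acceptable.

N = (28/25)/ε

Let ε > 0 be given. We seek N > 0 such that z > N implies |(-7z - 7)/(5z + 9) + 7/5| < ε.
(-7z - 7)/(5z + 9) + 7/5 = (5(-7z - 7) − (-7)(5z + 9)) / (5(5z + 9)) = 28/(5(5z + 9)).
For z > 0 we have 5z + 9 > 5z, so |(-7z - 7)/(5z + 9) + 7/5| = 28/(5(5z + 9)) < 28/(5·5z) = (28/25)/z.
Thus |(-7z - 7)/(5z + 9) + 7/5| < ε whenever z > (28/25)/ε.
Take N = (28/25)/ε. If z > N then |(-7z - 7)/(5z + 9) + 7/5| < (28/25)/z < ε.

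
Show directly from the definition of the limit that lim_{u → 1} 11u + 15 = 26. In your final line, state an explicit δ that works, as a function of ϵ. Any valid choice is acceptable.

Let ϵ > 0 be given. We need δ > 0 so that 0 < |u − 1| < δ implies |(11u + 15) − 26| < ϵ.
|(11u + 15) − 26| = |11u - 11| = 11|u − 1|.
Thus it suffices that |u − 1| < ϵ/11.
Take δ = ϵ/11. If 0 < |u − 1| < δ then |(11u + 15) − 26| = 11|u − 1| < 11·(ϵ/11) = ϵ.

δ = ϵ/11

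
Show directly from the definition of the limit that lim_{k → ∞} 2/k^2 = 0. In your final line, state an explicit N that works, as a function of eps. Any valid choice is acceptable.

Fix eps > 0. For k ≥ 1, |2/k^2 − 0| = 2/k^2.
2/k^2 < eps ⇔ k^2 > 2/eps ⇔ k > (2/eps)^{1/2}.
Take N = (2/eps)^{1/2}. Then k > N implies 2/k^2 < eps.

N = (2/eps)^{1/2}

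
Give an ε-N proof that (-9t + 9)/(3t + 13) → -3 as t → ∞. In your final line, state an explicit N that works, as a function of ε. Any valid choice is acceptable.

N = 16/ε

Suppose ε > 0. We seek N > 0 such that t > N implies |(-9t + 9)/(3t + 13) + 3| < ε.
(-9t + 9)/(3t + 13) + 3 = (3(-9t + 9) − (-9)(3t + 13)) / (3(3t + 13)) = 144/(3(3t + 13)).
For t > 0 we have 3t + 13 > 3t, so |(-9t + 9)/(3t + 13) + 3| = 144/(3(3t + 13)) < 144/(3·3t) = 16/t.
Thus |(-9t + 9)/(3t + 13) + 3| < ε whenever t > 16/ε.
Take N = 16/ε. If t > N then |(-9t + 9)/(3t + 13) + 3| < 16/t < ε.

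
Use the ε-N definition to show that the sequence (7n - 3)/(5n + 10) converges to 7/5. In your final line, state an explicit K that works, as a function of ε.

K = (17/5)/ε

Let ε > 0. For n ≥ 1, |(7n - 3)/(5n + 10) − (7/5)| = |-85|/(5(5n + 10)) = 85/(5(5n + 10)).
Since 5n + 10 ≥ 5n for n ≥ 1, this is ≤ 85/(5·5n) = (17/5)/n.
So |(7n - 3)/(5n + 10) − (7/5)| < ε whenever n > (17/5)/ε.
Take K = (17/5)/ε. If n > K then |(7n - 3)/(5n + 10) − (7/5)| ≤ (17/5)/n < ε.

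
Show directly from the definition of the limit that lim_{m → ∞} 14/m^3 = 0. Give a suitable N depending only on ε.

Let ε > 0. For m ≥ 1, |14/m^3 − 0| = 14/m^3.
14/m^3 < ε ⇔ m^3 > 14/ε ⇔ m > (14/ε)^{1/3}.
Take N = (14/ε)^{1/3}. Then m > N implies 14/m^3 < ε.

N = (14/ε)^{1/3}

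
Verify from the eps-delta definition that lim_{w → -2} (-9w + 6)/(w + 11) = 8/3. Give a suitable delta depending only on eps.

delta = min(9/2, (27/70)eps)

Let eps > 0 be given. We want delta > 0 with 0 < |w + 2| < delta ⇒ |(-9w + 6)/(w + 11) − (8/3)| < eps.
Combining over a common denominator, (-9w + 6)/(w + 11) − (8/3) = [(-9w + 6)·9 − 24·(w + 11)] / [9·(w + 11)] = -105(w + 2) / (9(w + 11)).
So |(-9w + 6)/(w + 11) − (8/3)| = 105|w + 2| / (9·|w + 11|).
Require delta ≤ 9/2, so |w + 11| ≥ |9| − |w + 2| > 9 − 9/2 = 9/2.
Hence |(-9w + 6)/(w + 11) − (8/3)| < 105|w + 2|/(9·(9/2)) = (70/27)|w + 2|, which is < eps once |w + 2| < (27/70)eps.
Take delta = min(9/2, (27/70)eps). Then 0 < |w + 2| < delta forces both bounds, so |(-9w + 6)/(w + 11) − (8/3)| < eps.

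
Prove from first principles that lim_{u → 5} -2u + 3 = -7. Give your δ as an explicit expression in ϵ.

Let ϵ > 0 be given. We need δ > 0 so that 0 < |u − 5| < δ implies |(-2u + 3) + 7| < ϵ.
|(-2u + 3) + 7| = |-2u + 10| = 2|u − 5|.
Thus it suffices that |u − 5| < ϵ/2.
Choosing δ = ϵ/2 gives |(-2u + 3) + 7| = 2|u − 5| < ϵ whenever |u − 5| < δ.

δ = ϵ/2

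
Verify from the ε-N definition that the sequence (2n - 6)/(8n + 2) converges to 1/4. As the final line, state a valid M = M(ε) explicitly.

Fix ε > 0. For n ≥ 1, |(2n - 6)/(8n + 2) − (1/4)| = |-52|/(8(8n + 2)) = 52/(8(8n + 2)).
Since 8n + 2 ≥ 8n for n ≥ 1, this is ≤ 52/(8·8n) = (13/16)/n.
So |(2n - 6)/(8n + 2) − (1/4)| < ε whenever n > (13/16)/ε.
Take M = (13/16)/ε. If n > M then |(2n - 6)/(8n + 2) − (1/4)| ≤ (13/16)/n < ε.

M = (13/16)/ε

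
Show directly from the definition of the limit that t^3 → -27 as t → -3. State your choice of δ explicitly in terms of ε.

Suppose ε > 0. We seek δ > 0 with 0 < |t + 3| < δ ⇒ |t^3 + 27| < ε.
Factor: t^3 + 27 = (t + 3)(t^2 - 3t + 9), so |t^3 + 27| = |t + 3|·|t^2 - 3t + 9|.
Restrict δ ≤ 1. Then |t + 3| < 1 gives |t| < 4, so by the triangle inequality |t^2 - 3t + 9| ≤ 4^2 + 3·4 + 9 = 37.
Hence |t^3 + 27| ≤ 37|t + 3|, which is < ε once |t + 3| < ε/37.
Take δ = min(1, ε/37). If 0 < |t + 3| < δ then both bounds hold and |t^3 + 27| ≤ 37|t + 3| < 37·(ε/37) = ε.

δ = min(1, ε/37)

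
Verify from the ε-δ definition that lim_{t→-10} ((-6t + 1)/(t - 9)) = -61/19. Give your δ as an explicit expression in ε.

δ = min(19/2, (361/106)ε)

Let ε > 0. We want δ > 0 with 0 < |t + 10| < δ ⇒ |(-6t + 1)/(t - 9) + 61/19| < ε.
Combining over a common denominator, (-6t + 1)/(t - 9) + 61/19 = [(-6t + 1)·(-19) − 61·(t - 9)] / [(-19)·(t - 9)] = 53(t + 10) / ((-19)(t - 9)).
So |(-6t + 1)/(t - 9) + 61/19| = 53|t + 10| / (19·|t − 9|).
Require δ ≤ 19/2, so |t − 9| ≥ |-19| − |t + 10| > 19 − 19/2 = 19/2.
Hence |(-6t + 1)/(t - 9) + 61/19| < 53|t + 10|/(19·(19/2)) = (106/361)|t + 10|, which is < ε once |t + 10| < (361/106)ε.
Take δ = min(19/2, (361/106)ε). Then 0 < |t + 10| < δ forces both bounds, so |(-6t + 1)/(t - 9) + 61/19| < ε.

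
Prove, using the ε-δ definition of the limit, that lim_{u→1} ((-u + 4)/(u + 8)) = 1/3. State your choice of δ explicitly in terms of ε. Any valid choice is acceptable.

Let ε > 0. We want δ > 0 with 0 < |u − 1| < δ ⇒ |(-u + 4)/(u + 8) − (1/3)| < ε.
Combining over a common denominator, (-u + 4)/(u + 8) − (1/3) = [(-u + 4)·9 − 3·(u + 8)] / [9·(u + 8)] = -12(u − 1) / (9(u + 8)).
So |(-u + 4)/(u + 8) − (1/3)| = 12|u − 1| / (9·|u + 8|).
Require δ ≤ 9/2, so |u + 8| ≥ |9| − |u − 1| > 9 − 9/2 = 9/2.
Hence |(-u + 4)/(u + 8) − (1/3)| < 12|u − 1|/(9·(9/2)) = (8/27)|u − 1|, which is < ε once |u − 1| < (27/8)ε.
Take δ = min(9/2, (27/8)ε). Then 0 < |u − 1| < δ forces both bounds, so |(-u + 4)/(u + 8) − (1/3)| < ε.

δ = min(9/2, (27/8)ε)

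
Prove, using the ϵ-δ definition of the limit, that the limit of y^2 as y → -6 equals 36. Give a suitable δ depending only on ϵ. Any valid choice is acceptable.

δ = min(2, ϵ/14)

Suppose ϵ > 0. We seek δ > 0 with 0 < |y + 6| < δ ⇒ |y^2 − 36| < ϵ.
Factor: y^2 − 36 = (y + 6)(y - 6), so |y^2 − 36| = |y + 6|·|y - 6|.
Restrict δ ≤ 2. Then |y + 6| < 2 gives |y| < 8, so by the triangle inequality |y - 6| ≤ 8 + 6 = 14.
Hence |y^2 − 36| ≤ 14|y + 6|, which is < ϵ once |y + 6| < ϵ/14.
Take δ = min(2, ϵ/14). If 0 < |y + 6| < δ then both bounds hold and |y^2 − 36| ≤ 14|y + 6| < 14·(ϵ/14) = ϵ.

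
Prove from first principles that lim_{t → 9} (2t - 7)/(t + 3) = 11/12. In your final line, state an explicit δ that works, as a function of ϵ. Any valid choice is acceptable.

δ = min(6, (72/13)ϵ)

Let ϵ > 0. We want δ > 0 with 0 < |t − 9| < δ ⇒ |(2t - 7)/(t + 3) − (11/12)| < ϵ.
Combining over a common denominator, (2t - 7)/(t + 3) − (11/12) = [(2t - 7)·12 − 11·(t + 3)] / [12·(t + 3)] = 13(t − 9) / (12(t + 3)).
So |(2t - 7)/(t + 3) − (11/12)| = 13|t − 9| / (12·|t + 3|).
Require δ ≤ 6, so |t + 3| ≥ |12| − |t − 9| > 12 − 6 = 6.
Hence |(2t - 7)/(t + 3) − (11/12)| < 13|t − 9|/(12·6) = (13/72)|t − 9|, which is < ϵ once |t − 9| < (72/13)ϵ.
Take δ = min(6, (72/13)ϵ). Then 0 < |t − 9| < δ forces both bounds, so |(2t - 7)/(t + 3) − (11/12)| < ϵ.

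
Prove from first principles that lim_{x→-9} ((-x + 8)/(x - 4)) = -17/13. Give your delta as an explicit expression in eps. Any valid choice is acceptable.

Fix eps > 0. We want delta > 0 with 0 < |x + 9| < delta ⇒ |(-x + 8)/(x - 4) + 17/13| < eps.
Combining over a common denominator, (-x + 8)/(x - 4) + 17/13 = [(-x + 8)·(-13) − 17·(x - 4)] / [(-13)·(x - 4)] = -4(x + 9) / ((-13)(x - 4)).
So |(-x + 8)/(x - 4) + 17/13| = 4|x + 9| / (13·|x − 4|).
Restrict delta ≤ 13/2. Then |x + 9| < 13/2 gives |x − 4| = |(x + 9) + (-13)| ≥ 13 − 13/2 = 13/2.
Hence |(-x + 8)/(x - 4) + 17/13| < 4|x + 9|/(13·(13/2)) = (8/169)|x + 9|, which is < eps once |x + 9| < (169/8)eps.
Take delta = min(13/2, (169/8)eps). Then 0 < |x + 9| < delta forces both bounds, so |(-x + 8)/(x - 4) + 17/13| < eps.

delta = min(13/2, (169/8)eps)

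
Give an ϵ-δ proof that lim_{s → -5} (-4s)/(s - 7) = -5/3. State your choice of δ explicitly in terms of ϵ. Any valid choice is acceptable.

Suppose ϵ > 0. We want δ > 0 with 0 < |s + 5| < δ ⇒ |(-4s)/(s - 7) + 5/3| < ϵ.
Combining over a common denominator, (-4s)/(s - 7) + 5/3 = [(-4s)·(-12) − 20·(s - 7)] / [(-12)·(s - 7)] = 28(s + 5) / ((-12)(s - 7)).
So |(-4s)/(s - 7) + 5/3| = 28|s + 5| / (12·|s − 7|).
Restrict δ ≤ 6. Then |s + 5| < 6 gives |s − 7| = |(s + 5) + (-12)| ≥ 12 − 6 = 6.
Hence |(-4s)/(s - 7) + 5/3| < 28|s + 5|/(12·6) = (7/18)|s + 5|, which is < ϵ once |s + 5| < (18/7)ϵ.
Take δ = min(6, (18/7)ϵ). Then 0 < |s + 5| < δ forces both bounds, so |(-4s)/(s - 7) + 5/3| < ϵ.

δ = min(6, (18/7)ϵ)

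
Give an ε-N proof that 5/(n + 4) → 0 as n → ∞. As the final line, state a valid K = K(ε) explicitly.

Let ε > 0. For n ≥ 1, |5/(n + 4) − 0| = 5/(n + 4) ≤ 5/n.
We need 5/n < ε, i.e. n > 5/ε.
Take K = 5/ε. If n > K then |5/(n + 4)| ≤ 5/n < ε.

K = 5/ε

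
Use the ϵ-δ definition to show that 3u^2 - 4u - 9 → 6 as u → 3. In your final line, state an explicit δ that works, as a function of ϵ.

Let ϵ > 0. We want δ > 0 such that 0 < |u − 3| < δ implies |(3u^2 - 4u - 9) − 6| < ϵ.
(3u^2 - 4u - 9) − 6 = 3u^2 - 4u - 15 = (u − 3)(3u + 5).
So |(3u^2 - 4u - 9) − 6| = |u − 3|·|3u + 5|.
Require δ ≤ 2. Then |u − 3| < 2 gives |u| < 5, and by the triangle inequality |3u + 5| ≤ 3·5 + 5 = 20.
Hence |(3u^2 - 4u - 9) − 6| ≤ 20|u − 3| < ϵ provided |u − 3| < ϵ/20.
Take δ = min(2, ϵ/20). Then 0 < |u − 3| < δ gives both |u − 3| < 2 and |u − 3| < ϵ/20, so |(3u^2 - 4u - 9) − 6| < ϵ.

δ = min(2, ϵ/20)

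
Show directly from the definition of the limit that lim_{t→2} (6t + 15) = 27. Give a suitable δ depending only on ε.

δ = ε/6

Let ε > 0 be given. We need δ > 0 so that 0 < |t − 2| < δ implies |(6t + 15) − 27| < ε.
Since (6t + 15) − 27 = 6(t − 2), we have |(6t + 15) − 27| = 6|t − 2|.
Thus it suffices that |t − 2| < ε/6.
Choosing δ = ε/6 gives |(6t + 15) − 27| = 6|t − 2| < ε whenever |t − 2| < δ.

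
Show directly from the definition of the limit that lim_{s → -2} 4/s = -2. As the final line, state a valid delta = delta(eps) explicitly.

delta = min(1, (1/2)eps)

Let eps > 0 be given. We seek delta > 0 such that 0 < |s + 2| < delta implies |4/s + 2| < eps.
|4/s + 2| = 4·|-2 − s|/(2·|s|) = 4|s + 2|/(2|s|).
Restrict delta ≤ 1. Then |s + 2| < 1 gives |s| > 1, so 2|s| > 2.
Then |4/s + 2| < 4|s + 2|/2, which is < eps when |s + 2| < (1/2)eps.
Take delta = min(1, (1/2)eps). Then 0 < |s + 2| < delta gives both |s + 2| < 1 and |s + 2| < (1/2)eps, so |4/s + 2| < eps.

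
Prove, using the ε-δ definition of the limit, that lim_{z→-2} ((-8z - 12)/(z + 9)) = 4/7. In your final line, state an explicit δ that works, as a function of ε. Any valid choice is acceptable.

Let ε > 0 be given. We want δ > 0 with 0 < |z + 2| < δ ⇒ |(-8z - 12)/(z + 9) − (4/7)| < ε.
Combining over a common denominator, (-8z - 12)/(z + 9) − (4/7) = [(-8z - 12)·7 − 4·(z + 9)] / [7·(z + 9)] = -60(z + 2) / (7(z + 9)).
So |(-8z - 12)/(z + 9) − (4/7)| = 60|z + 2| / (7·|z + 9|).
Restrict δ ≤ 7/2. Then |z + 2| < 7/2 gives |z + 9| = |(z + 2) + 7| ≥ 7 − 7/2 = 7/2.
Hence |(-8z - 12)/(z + 9) − (4/7)| < 60|z + 2|/(7·(7/2)) = (120/49)|z + 2|, which is < ε once |z + 2| < (49/120)ε.
Take δ = min(7/2, (49/120)ε). Then 0 < |z + 2| < δ forces both bounds, so |(-8z - 12)/(z + 9) − (4/7)| < ε.

δ = min(7/2, (49/120)ε)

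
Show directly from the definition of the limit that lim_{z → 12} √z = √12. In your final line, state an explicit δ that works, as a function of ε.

Let ε > 0 be given. We want δ > 0 such that 0 < |z − 12| < δ implies |√z − √12| < ε.
Multiplying by the conjugate, |√z − √12| = |z − 12|/(√z + √12).
Restrict δ ≤ 12 so that |z − 12| < 12 forces z > 0, and then √z + √12 > √12.
Hence |√z − √12| < |z − 12|/√12, which is < ε once |z − 12| < √12·ε.
Take δ = min(12, √12·ε). If 0 < |z − 12| < δ then z > 0 and |√z − √12| < |z − 12|/√12 < ε.

δ = min(12, √12·ε)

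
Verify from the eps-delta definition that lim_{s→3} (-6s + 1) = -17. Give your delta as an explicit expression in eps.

delta = eps/6

Let eps > 0 be given. We need delta > 0 so that 0 < |s − 3| < delta implies |(-6s + 1) + 17| < eps.
|(-6s + 1) + 17| = |-6s + 18| = 6|s − 3|.
Thus it suffices that |s − 3| < eps/6.
Choosing delta = eps/6 gives |(-6s + 1) + 17| = 6|s − 3| < eps whenever |s − 3| < delta.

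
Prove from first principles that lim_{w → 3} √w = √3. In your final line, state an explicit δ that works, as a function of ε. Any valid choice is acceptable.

Suppose ε > 0. We want δ > 0 such that 0 < |w − 3| < δ implies |√w − √3| < ε.
Multiplying by the conjugate, |√w − √3| = |w − 3|/(√w + √3).
Restrict δ ≤ 3 so that |w − 3| < 3 forces w > 0, and then √w + √3 > √3.
Hence |√w − √3| < |w − 3|/√3, which is < ε once |w − 3| < √3·ε.
Take δ = min(3, √3·ε). If 0 < |w − 3| < δ then w > 0 and |√w − √3| < |w − 3|/√3 < ε.

δ = min(3, √3·ε)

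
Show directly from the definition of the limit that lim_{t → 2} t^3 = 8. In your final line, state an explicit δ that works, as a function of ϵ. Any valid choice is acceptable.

Fix ϵ > 0. We seek δ > 0 with 0 < |t − 2| < δ ⇒ |t^3 − 8| < ϵ.
Factor: t^3 − 8 = (t − 2)(t^2 + 2t + 4), so |t^3 − 8| = |t − 2|·|t^2 + 2t + 4|.
Restrict δ ≤ 2. Then |t − 2| < 2 gives |t| < 4, so by the triangle inequality |t^2 + 2t + 4| ≤ 4^2 + 2·4 + 4 = 28.
Hence |t^3 − 8| ≤ 28|t − 2|, which is < ϵ once |t − 2| < ϵ/28.
Take δ = min(2, ϵ/28). If 0 < |t − 2| < δ then both bounds hold and |t^3 − 8| ≤ 28|t − 2| < 28·(ϵ/28) = ϵ.

δ = min(2, ϵ/28)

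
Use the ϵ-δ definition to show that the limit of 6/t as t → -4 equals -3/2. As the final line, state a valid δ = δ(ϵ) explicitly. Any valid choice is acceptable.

Let ϵ > 0. We seek δ > 0 such that 0 < |t + 4| < δ implies |6/t + 3/2| < ϵ.
|6/t + 3/2| = 6·|-4 − t|/(4·|t|) = 6|t + 4|/(4|t|).
Restrict δ ≤ 2. Then |t + 4| < 2 gives |t| > 2, so 4|t| > 8.
Then |6/t + 3/2| < 6|t + 4|/8, which is < ϵ when |t + 4| < (4/3)ϵ.
Take δ = min(2, (4/3)ϵ). Then 0 < |t + 4| < δ gives both |t + 4| < 2 and |t + 4| < (4/3)ϵ, so |6/t + 3/2| < ϵ.

δ = min(2, (4/3)ϵ)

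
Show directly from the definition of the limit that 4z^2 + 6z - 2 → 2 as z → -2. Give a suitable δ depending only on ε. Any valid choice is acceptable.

Fix ε > 0. We want δ > 0 such that 0 < |z + 2| < δ implies |(4z^2 + 6z - 2) − 2| < ε.
(4z^2 + 6z - 2) − 2 = 4z^2 + 6z - 4 = (z + 2)(4z - 2).
So |(4z^2 + 6z - 2) − 2| = |z + 2|·|4z - 2|.
Assume first that |z + 2| < 2, so |z| < 4. Then |4z - 2| ≤ 4·4 + 2 = 18.
Hence |(4z^2 + 6z - 2) − 2| ≤ 18|z + 2| < ε provided |z + 2| < ε/18.
Choosing δ = min(2, ε/18) ensures both conditions, hence |(4z^2 + 6z - 2) − 2| < ε.

δ = min(2, ε/18)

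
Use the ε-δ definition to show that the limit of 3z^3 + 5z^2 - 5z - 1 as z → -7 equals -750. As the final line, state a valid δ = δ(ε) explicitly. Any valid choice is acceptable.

δ = min(1, ε/427)

Suppose ε > 0. We want δ > 0 such that 0 < |z + 7| < δ implies |(3z^3 + 5z^2 - 5z - 1) + 750| < ε.
(3z^3 + 5z^2 - 5z - 1) + 750 = 3z^3 + 5z^2 - 5z + 749 = (z + 7)(3z^2 - 16z + 107).
So |(3z^3 + 5z^2 - 5z - 1) + 750| = |z + 7|·|3z^2 - 16z + 107|.
Assume first that |z + 7| < 1, so |z| < 8. Then |3z^2 - 16z + 107| ≤ 3·8^2 + 16·8 + 107 = 427.
Hence |(3z^3 + 5z^2 - 5z - 1) + 750| ≤ 427|z + 7| < ε provided |z + 7| < ε/427.
Choosing δ = min(1, ε/427) ensures both conditions, hence |(3z^3 + 5z^2 - 5z - 1) + 750| < ε.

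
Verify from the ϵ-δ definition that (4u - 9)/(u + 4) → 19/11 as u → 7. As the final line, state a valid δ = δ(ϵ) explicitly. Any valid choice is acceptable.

δ = min(11/2, (121/50)ϵ)

Fix ϵ > 0. We want δ > 0 with 0 < |u − 7| < δ ⇒ |(4u - 9)/(u + 4) − (19/11)| < ϵ.
Combining over a common denominator, (4u - 9)/(u + 4) − (19/11) = [(4u - 9)·11 − 19·(u + 4)] / [11·(u + 4)] = 25(u − 7) / (11(u + 4)).
So |(4u - 9)/(u + 4) − (19/11)| = 25|u − 7| / (11·|u + 4|).
Restrict δ ≤ 11/2. Then |u − 7| < 11/2 gives |u + 4| = |(u − 7) + 11| ≥ 11 − 11/2 = 11/2.
Hence |(4u - 9)/(u + 4) − (19/11)| < 25|u − 7|/(11·(11/2)) = (50/121)|u − 7|, which is < ϵ once |u − 7| < (121/50)ϵ.
Take δ = min(11/2, (121/50)ϵ). Then 0 < |u − 7| < δ forces both bounds, so |(4u - 9)/(u + 4) − (19/11)| < ϵ.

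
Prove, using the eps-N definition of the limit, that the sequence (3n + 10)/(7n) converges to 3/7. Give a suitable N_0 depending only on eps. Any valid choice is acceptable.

N_0 = (10/7)/eps

Fix eps > 0. For n ≥ 1, |(3n + 10)/(7n) − (3/7)| = |70|/(7(7n)) = 70/(7(7n)).
Since 7n ≥ 7n for n ≥ 1, this is ≤ 70/(7·7n) = (10/7)/n.
So |(3n + 10)/(7n) − (3/7)| < eps whenever n > (10/7)/eps.
Take N_0 = (10/7)/eps. If n > N_0 then |(3n + 10)/(7n) − (3/7)| ≤ (10/7)/n < eps.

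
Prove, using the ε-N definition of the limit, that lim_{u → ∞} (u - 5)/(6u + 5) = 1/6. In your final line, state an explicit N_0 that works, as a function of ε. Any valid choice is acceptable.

N_0 = (35/36)/ε

Let ε > 0 be given. We seek N_0 > 0 such that u > N_0 implies |(u - 5)/(6u + 5) − (1/6)| < ε.
(u - 5)/(6u + 5) − (1/6) = (6(u - 5) − (6u + 5)) / (6(6u + 5)) = -35/(6(6u + 5)).
For u > 0 we have 6u + 5 > 6u, so |(u - 5)/(6u + 5) − (1/6)| = 35/(6(6u + 5)) < 35/(6·6u) = (35/36)/u.
Thus |(u - 5)/(6u + 5) − (1/6)| < ε whenever u > (35/36)/ε.
Take N_0 = (35/36)/ε. If u > N_0 then |(u - 5)/(6u + 5) − (1/6)| < (35/36)/u < ε.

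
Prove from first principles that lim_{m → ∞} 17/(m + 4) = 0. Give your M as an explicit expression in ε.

M = 17/ε

Fix ε > 0. For m ≥ 1, |17/(m + 4) − 0| = 17/(m + 4) ≤ 17/m.
We need 17/m < ε, i.e. m > 17/ε.
Take M = 17/ε. If m > M then |17/(m + 4)| ≤ 17/m < ε.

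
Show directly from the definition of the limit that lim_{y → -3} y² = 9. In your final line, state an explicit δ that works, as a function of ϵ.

δ = min(1, ϵ/7)

Fix ϵ > 0. We seek δ > 0 with 0 < |y + 3| < δ ⇒ |y² − 9| < ϵ.
Factor: y² − 9 = (y + 3)(y - 3), so |y² − 9| = |y + 3|·|y - 3|.
Impose δ ≤ 1 so that |y| < 4; then |y - 3| ≤ 7.
Hence |y² − 9| ≤ 7|y + 3|, which is < ϵ once |y + 3| < ϵ/7.
Take δ = min(1, ϵ/7). If 0 < |y + 3| < δ then both bounds hold and |y² − 9| ≤ 7|y + 3| < 7·(ϵ/7) = ϵ.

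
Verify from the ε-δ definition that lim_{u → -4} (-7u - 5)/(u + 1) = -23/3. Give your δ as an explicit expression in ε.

δ = min(3/2, (9/4)ε)

Let ε > 0 be given. We want δ > 0 with 0 < |u + 4| < δ ⇒ |(-7u - 5)/(u + 1) + 23/3| < ε.
Combining over a common denominator, (-7u - 5)/(u + 1) + 23/3 = [(-7u - 5)·(-3) − 23·(u + 1)] / [(-3)·(u + 1)] = -2(u + 4) / ((-3)(u + 1)).
So |(-7u - 5)/(u + 1) + 23/3| = 2|u + 4| / (3·|u + 1|).
Require δ ≤ 3/2, so |u + 1| ≥ |-3| − |u + 4| > 3 − 3/2 = 3/2.
Hence |(-7u - 5)/(u + 1) + 23/3| < 2|u + 4|/(3·(3/2)) = (4/9)|u + 4|, which is < ε once |u + 4| < (9/4)ε.
Take δ = min(3/2, (9/4)ε). Then 0 < |u + 4| < δ forces both bounds, so |(-7u - 5)/(u + 1) + 23/3| < ε.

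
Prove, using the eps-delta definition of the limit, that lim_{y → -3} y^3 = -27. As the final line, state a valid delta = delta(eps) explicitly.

Let eps > 0. We seek delta > 0 with 0 < |y + 3| < delta ⇒ |y^3 + 27| < eps.
Factor: y^3 + 27 = (y + 3)(y^2 - 3y + 9), so |y^3 + 27| = |y + 3|·|y^2 - 3y + 9|.
Impose delta ≤ 2 so that |y| < 5; then |y^2 - 3y + 9| ≤ 49.
Hence |y^3 + 27| ≤ 49|y + 3|, which is < eps once |y + 3| < eps/49.
Take delta = min(2, eps/49). If 0 < |y + 3| < delta then both bounds hold and |y^3 + 27| ≤ 49|y + 3| < 49·(eps/49) = eps.

delta = min(2, eps/49)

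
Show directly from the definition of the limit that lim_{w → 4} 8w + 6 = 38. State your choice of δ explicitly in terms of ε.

Let ε > 0. We need δ > 0 so that 0 < |w − 4| < δ implies |(8w + 6) − 38| < ε.
Since (8w + 6) − 38 = 8(w − 4), we have |(8w + 6) − 38| = 8|w − 4|.
So 8|w − 4| < ε exactly when |w − 4| < ε/8.
Choosing δ = ε/8 gives |(8w + 6) − 38| = 8|w − 4| < ε whenever |w − 4| < δ.

δ = ε/8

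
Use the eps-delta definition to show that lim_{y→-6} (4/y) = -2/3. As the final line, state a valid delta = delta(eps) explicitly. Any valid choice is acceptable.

Let eps > 0 be given. We seek delta > 0 such that 0 < |y + 6| < delta implies |4/y + 2/3| < eps.
|4/y + 2/3| = 4·|-6 − y|/(6·|y|) = 4|y + 6|/(6|y|).
Require delta ≤ 3 so that |y| > 6 − 3 = 3, hence 6|y| > 18.
Then |4/y + 2/3| < 4|y + 6|/18, which is < eps when |y + 6| < (9/2)eps.
Take delta = min(3, (9/2)eps). Then 0 < |y + 6| < delta gives both |y + 6| < 3 and |y + 6| < (9/2)eps, so |4/y + 2/3| < eps.

delta = min(3, (9/2)eps)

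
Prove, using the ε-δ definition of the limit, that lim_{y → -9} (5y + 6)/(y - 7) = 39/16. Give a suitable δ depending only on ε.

δ = min(8, (128/41)ε)

Fix ε > 0. We want δ > 0 with 0 < |y + 9| < δ ⇒ |(5y + 6)/(y - 7) − (39/16)| < ε.
Combining over a common denominator, (5y + 6)/(y - 7) − (39/16) = [(5y + 6)·(-16) − (-39)·(y - 7)] / [(-16)·(y - 7)] = -41(y + 9) / ((-16)(y - 7)).
So |(5y + 6)/(y - 7) − (39/16)| = 41|y + 9| / (16·|y − 7|).
Restrict δ ≤ 8. Then |y + 9| < 8 gives |y − 7| = |(y + 9) + (-16)| ≥ 16 − 8 = 8.
Hence |(5y + 6)/(y - 7) − (39/16)| < 41|y + 9|/(16·8) = (41/128)|y + 9|, which is < ε once |y + 9| < (128/41)ε.
Take δ = min(8, (128/41)ε). Then 0 < |y + 9| < δ forces both bounds, so |(5y + 6)/(y - 7) − (39/16)| < ε.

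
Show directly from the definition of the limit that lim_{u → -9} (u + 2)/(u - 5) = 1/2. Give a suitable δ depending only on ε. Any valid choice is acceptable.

Fix ε > 0. We want δ > 0 with 0 < |u + 9| < δ ⇒ |(u + 2)/(u - 5) − (1/2)| < ε.
Combining over a common denominator, (u + 2)/(u - 5) − (1/2) = [(u + 2)·(-14) − (-7)·(u - 5)] / [(-14)·(u - 5)] = -7(u + 9) / ((-14)(u - 5)).
So |(u + 2)/(u - 5) − (1/2)| = 7|u + 9| / (14·|u − 5|).
Require δ ≤ 7, so |u − 5| ≥ |-14| − |u + 9| > 14 − 7 = 7.
Hence |(u + 2)/(u - 5) − (1/2)| < 7|u + 9|/(14·7) = (1/14)|u + 9|, which is < ε once |u + 9| < 14ε.
Take δ = min(7, 14ε). Then 0 < |u + 9| < δ forces both bounds, so |(u + 2)/(u - 5) − (1/2)| < ε.

δ = min(7, 14ε)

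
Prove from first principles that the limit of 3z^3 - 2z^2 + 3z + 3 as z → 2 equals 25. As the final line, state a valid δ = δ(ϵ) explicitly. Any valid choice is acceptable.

Suppose ϵ > 0. We want δ > 0 such that 0 < |z − 2| < δ implies |(3z^3 - 2z^2 + 3z + 3) − 25| < ϵ.
(3z^3 - 2z^2 + 3z + 3) − 25 = 3z^3 - 2z^2 + 3z - 22 = (z − 2)(3z^2 + 4z + 11).
So |(3z^3 - 2z^2 + 3z + 3) − 25| = |z − 2|·|3z^2 + 4z + 11|.
Assume first that |z − 2| < 1, so |z| < 3. Then |3z^2 + 4z + 11| ≤ 3·3^2 + 4·3 + 11 = 50.
Hence |(3z^3 - 2z^2 + 3z + 3) − 25| ≤ 50|z − 2| < ϵ provided |z − 2| < ϵ/50.
Choosing δ = min(1, ϵ/50) ensures both conditions, hence |(3z^3 - 2z^2 + 3z + 3) − 25| < ϵ.

δ = min(1, ϵ/50)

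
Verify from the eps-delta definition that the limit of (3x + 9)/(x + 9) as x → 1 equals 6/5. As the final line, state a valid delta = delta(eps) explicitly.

Let eps > 0. We want delta > 0 with 0 < |x − 1| < delta ⇒ |(3x + 9)/(x + 9) − (6/5)| < eps.
Combining over a common denominator, (3x + 9)/(x + 9) − (6/5) = [(3x + 9)·10 − 12·(x + 9)] / [10·(x + 9)] = 18(x − 1) / (10(x + 9)).
So |(3x + 9)/(x + 9) − (6/5)| = 18|x − 1| / (10·|x + 9|).
Restrict delta ≤ 5. Then |x − 1| < 5 gives |x + 9| = |(x − 1) + 10| ≥ 10 − 5 = 5.
Hence |(3x + 9)/(x + 9) − (6/5)| < 18|x − 1|/(10·5) = (9/25)|x − 1|, which is < eps once |x − 1| < (25/9)eps.
Take delta = min(5, (25/9)eps). Then 0 < |x − 1| < delta forces both bounds, so |(3x + 9)/(x + 9) − (6/5)| < eps.

delta = min(5, (25/9)eps)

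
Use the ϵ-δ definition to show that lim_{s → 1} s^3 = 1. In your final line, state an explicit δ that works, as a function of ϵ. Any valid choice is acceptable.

Let ϵ > 0. We seek δ > 0 with 0 < |s − 1| < δ ⇒ |s^3 − 1| < ϵ.
Factor: s^3 − 1 = (s − 1)(s^2 + s + 1), so |s^3 − 1| = |s − 1|·|s^2 + s + 1|.
Restrict δ ≤ 2. Then |s − 1| < 2 gives |s| < 3, so by the triangle inequality |s^2 + s + 1| ≤ 3^2 + 3 + 1 = 13.
Hence |s^3 − 1| ≤ 13|s − 1|, which is < ϵ once |s − 1| < ϵ/13.
Take δ = min(2, ϵ/13). If 0 < |s − 1| < δ then both bounds hold and |s^3 − 1| ≤ 13|s − 1| < 13·(ϵ/13) = ϵ.

δ = min(2, ϵ/13)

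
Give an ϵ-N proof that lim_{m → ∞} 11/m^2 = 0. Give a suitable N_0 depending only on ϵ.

Let ϵ > 0 be given. For m ≥ 1, |11/m^2 − 0| = 11/m^2.
11/m^2 < ϵ ⇔ m^2 > 11/ϵ ⇔ m > (11/ϵ)^{1/2}.
Take N_0 = (11/ϵ)^{1/2}. Then m > N_0 implies 11/m^2 < ϵ.

N_0 = (11/ϵ)^{1/2}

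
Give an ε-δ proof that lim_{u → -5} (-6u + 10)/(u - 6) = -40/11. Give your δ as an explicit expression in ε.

δ = min(11/2, (121/52)ε)

Suppose ε > 0. We want δ > 0 with 0 < |u + 5| < δ ⇒ |(-6u + 10)/(u - 6) + 40/11| < ε.
Combining over a common denominator, (-6u + 10)/(u - 6) + 40/11 = [(-6u + 10)·(-11) − 40·(u - 6)] / [(-11)·(u - 6)] = 26(u + 5) / ((-11)(u - 6)).
So |(-6u + 10)/(u - 6) + 40/11| = 26|u + 5| / (11·|u − 6|).
Restrict δ ≤ 11/2. Then |u + 5| < 11/2 gives |u − 6| = |(u + 5) + (-11)| ≥ 11 − 11/2 = 11/2.
Hence |(-6u + 10)/(u - 6) + 40/11| < 26|u + 5|/(11·(11/2)) = (52/121)|u + 5|, which is < ε once |u + 5| < (121/52)ε.
Take δ = min(11/2, (121/52)ε). Then 0 < |u + 5| < δ forces both bounds, so |(-6u + 10)/(u - 6) + 40/11| < ε.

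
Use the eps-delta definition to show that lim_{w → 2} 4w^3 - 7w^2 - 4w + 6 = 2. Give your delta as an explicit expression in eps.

Let eps > 0 be given. We want delta > 0 such that 0 < |w − 2| < delta implies |(4w^3 - 7w^2 - 4w + 6) − 2| < eps.
(4w^3 - 7w^2 - 4w + 6) − 2 = 4w^3 - 7w^2 - 4w + 4 = (w − 2)(4w^2 + w - 2).
So |(4w^3 - 7w^2 - 4w + 6) − 2| = |w − 2|·|4w^2 + w - 2|.
Require delta ≤ 1. Then |w − 2| < 1 gives |w| < 3, and by the triangle inequality |4w^2 + w - 2| ≤ 4·3^2 + 3 + 2 = 41.
Hence |(4w^3 - 7w^2 - 4w + 6) − 2| ≤ 41|w − 2| < eps provided |w − 2| < eps/41.
Take delta = min(1, eps/41). Then 0 < |w − 2| < delta gives both |w − 2| < 1 and |w − 2| < eps/41, so |(4w^3 - 7w^2 - 4w + 6) − 2| < eps.

delta = min(1, eps/41)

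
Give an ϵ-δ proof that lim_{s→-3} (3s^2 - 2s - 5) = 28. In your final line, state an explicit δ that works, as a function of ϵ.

Suppose ϵ > 0. We want δ > 0 such that 0 < |s + 3| < δ implies |(3s^2 - 2s - 5) − 28| < ϵ.
(3s^2 - 2s - 5) − 28 = 3s^2 - 2s - 33 = (s + 3)(3s - 11).
So |(3s^2 - 2s - 5) − 28| = |s + 3|·|3s - 11|.
Require δ ≤ 1. Then |s + 3| < 1 gives |s| < 4, and by the triangle inequality |3s - 11| ≤ 3·4 + 11 = 23.
Hence |(3s^2 - 2s - 5) − 28| ≤ 23|s + 3| < ϵ provided |s + 3| < ϵ/23.
Choosing δ = min(1, ϵ/23) ensures both conditions, hence |(3s^2 - 2s - 5) − 28| < ϵ.

δ = min(1, ϵ/23)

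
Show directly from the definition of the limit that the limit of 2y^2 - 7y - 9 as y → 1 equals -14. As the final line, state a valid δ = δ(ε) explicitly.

δ = min(1, ε/9)

Let ε > 0 be given. We want δ > 0 such that 0 < |y − 1| < δ implies |(2y^2 - 7y - 9) + 14| < ε.
(2y^2 - 7y - 9) + 14 = 2y^2 - 7y + 5 = (y − 1)(2y - 5).
So |(2y^2 - 7y - 9) + 14| = |y − 1|·|2y - 5|.
Assume first that |y − 1| < 1, so |y| < 2. Then |2y - 5| ≤ 2·2 + 5 = 9.
Hence |(2y^2 - 7y - 9) + 14| ≤ 9|y − 1| < ε provided |y − 1| < ε/9.
Take δ = min(1, ε/9). Then 0 < |y − 1| < δ gives both |y − 1| < 1 and |y − 1| < ε/9, so |(2y^2 - 7y - 9) + 14| < ε.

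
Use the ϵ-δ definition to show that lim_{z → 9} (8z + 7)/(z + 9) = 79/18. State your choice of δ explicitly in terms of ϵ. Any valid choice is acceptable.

δ = min(9, (162/65)ϵ)

Let ϵ > 0 be given. We want δ > 0 with 0 < |z − 9| < δ ⇒ |(8z + 7)/(z + 9) − (79/18)| < ϵ.
Combining over a common denominator, (8z + 7)/(z + 9) − (79/18) = [(8z + 7)·18 − 79·(z + 9)] / [18·(z + 9)] = 65(z − 9) / (18(z + 9)).
So |(8z + 7)/(z + 9) − (79/18)| = 65|z − 9| / (18·|z + 9|).
Restrict δ ≤ 9. Then |z − 9| < 9 gives |z + 9| = |(z − 9) + 18| ≥ 18 − 9 = 9.
Hence |(8z + 7)/(z + 9) − (79/18)| < 65|z − 9|/(18·9) = (65/162)|z − 9|, which is < ϵ once |z − 9| < (162/65)ϵ.
Take δ = min(9, (162/65)ϵ). Then 0 < |z − 9| < δ forces both bounds, so |(8z + 7)/(z + 9) − (79/18)| < ϵ.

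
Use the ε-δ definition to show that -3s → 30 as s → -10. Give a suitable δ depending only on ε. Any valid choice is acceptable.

Suppose ε > 0. We need δ > 0 so that 0 < |s + 10| < δ implies |(-3s) − 30| < ε.
|(-3s) − 30| = |-3s - 30| = 3|s + 10|.
So 3|s + 10| < ε exactly when |s + 10| < ε/3.
Choosing δ = ε/3 gives |(-3s) − 30| = 3|s + 10| < ε whenever |s + 10| < δ.

δ = ε/3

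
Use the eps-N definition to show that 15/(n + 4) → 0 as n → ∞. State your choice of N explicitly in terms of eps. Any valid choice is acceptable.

Let eps > 0. For n ≥ 1, |15/(n + 4) − 0| = 15/(n + 4) ≤ 15/n.
We need 15/n < eps, i.e. n > 15/eps.
Take N = 15/eps. If n > N then |15/(n + 4)| ≤ 15/n < eps.

N = 15/eps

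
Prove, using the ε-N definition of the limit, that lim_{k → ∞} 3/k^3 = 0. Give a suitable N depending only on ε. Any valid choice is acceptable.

Fix ε > 0. For k ≥ 1, |3/k^3 − 0| = 3/k^3.
3/k^3 < ε ⇔ k^3 > 3/ε ⇔ k > (3/ε)^{1/3}.
Take N = (3/ε)^{1/3}. Then k > N implies 3/k^3 < ε.

N = (3/ε)^{1/3}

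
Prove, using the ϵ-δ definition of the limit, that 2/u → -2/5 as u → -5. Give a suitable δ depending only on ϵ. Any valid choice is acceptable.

Suppose ϵ > 0. We seek δ > 0 such that 0 < |u + 5| < δ implies |2/u + 2/5| < ϵ.
|2/u + 2/5| = 2·|-5 − u|/(5·|u|) = 2|u + 5|/(5|u|).
Require δ ≤ 5/2 so that |u| > 5 − 5/2 = 5/2, hence 5|u| > 25/2.
Then |2/u + 2/5| < 2|u + 5|/(25/2), which is < ϵ when |u + 5| < (25/4)ϵ.
Take δ = min(5/2, (25/4)ϵ). Then 0 < |u + 5| < δ gives both |u + 5| < 5/2 and |u + 5| < (25/4)ϵ, so |2/u + 2/5| < ϵ.

δ = min(5/2, (25/4)ϵ)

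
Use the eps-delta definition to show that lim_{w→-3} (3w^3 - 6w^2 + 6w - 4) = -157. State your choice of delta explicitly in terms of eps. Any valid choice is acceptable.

Suppose eps > 0. We want delta > 0 such that 0 < |w + 3| < delta implies |(3w^3 - 6w^2 + 6w - 4) + 157| < eps.
(3w^3 - 6w^2 + 6w - 4) + 157 = 3w^3 - 6w^2 + 6w + 153 = (w + 3)(3w^2 - 15w + 51).
So |(3w^3 - 6w^2 + 6w - 4) + 157| = |w + 3|·|3w^2 - 15w + 51|.
Assume first that |w + 3| < 1, so |w| < 4. Then |3w^2 - 15w + 51| ≤ 3·4^2 + 15·4 + 51 = 159.
Hence |(3w^3 - 6w^2 + 6w - 4) + 157| ≤ 159|w + 3| < eps provided |w + 3| < eps/159.
Take delta = min(1, eps/159). Then 0 < |w + 3| < delta gives both |w + 3| < 1 and |w + 3| < eps/159, so |(3w^3 - 6w^2 + 6w - 4) + 157| < eps.

delta = min(1, eps/159)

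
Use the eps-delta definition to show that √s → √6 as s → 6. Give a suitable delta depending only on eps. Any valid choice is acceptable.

delta = min(6, √6·eps)

Let eps > 0. We want delta > 0 such that 0 < |s − 6| < delta implies |√s − √6| < eps.
Rationalise: √s − √6 = (s − 6)/(√s + √6), so |√s − √6| = |s − 6|/(√s + √6).
Restrict delta ≤ 6 so that |s − 6| < 6 forces s > 0, and then √s + √6 > √6.
Hence |√s − √6| < |s − 6|/√6, which is < eps once |s − 6| < √6·eps.
Take delta = min(6, √6·eps). If 0 < |s − 6| < delta then s > 0 and |√s − √6| < |s − 6|/√6 < eps.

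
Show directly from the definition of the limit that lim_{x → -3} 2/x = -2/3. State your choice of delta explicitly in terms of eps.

delta = min(3/2, (9/4)eps)

Suppose eps > 0. We seek delta > 0 such that 0 < |x + 3| < delta implies |2/x + 2/3| < eps.
|2/x + 2/3| = 2·|-3 − x|/(3·|x|) = 2|x + 3|/(3|x|).
Require delta ≤ 3/2 so that |x| > 3 − 3/2 = 3/2, hence 3|x| > 9/2.
Then |2/x + 2/3| < 2|x + 3|/(9/2), which is < eps when |x + 3| < (9/4)eps.
Take delta = min(3/2, (9/4)eps). Then 0 < |x + 3| < delta gives both |x + 3| < 3/2 and |x + 3| < (9/4)eps, so |2/x + 2/3| < eps.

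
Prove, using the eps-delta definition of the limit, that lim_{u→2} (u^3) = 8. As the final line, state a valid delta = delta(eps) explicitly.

delta = min(2, eps/28)

Suppose eps > 0. We seek delta > 0 with 0 < |u − 2| < delta ⇒ |u^3 − 8| < eps.
Factor: u^3 − 8 = (u − 2)(u^2 + 2u + 4), so |u^3 − 8| = |u − 2|·|u^2 + 2u + 4|.
Impose delta ≤ 2 so that |u| < 4; then |u^2 + 2u + 4| ≤ 28.
Hence |u^3 − 8| ≤ 28|u − 2|, which is < eps once |u − 2| < eps/28.
Take delta = min(2, eps/28). If 0 < |u − 2| < delta then both bounds hold and |u^3 − 8| ≤ 28|u − 2| < 28·(eps/28) = eps.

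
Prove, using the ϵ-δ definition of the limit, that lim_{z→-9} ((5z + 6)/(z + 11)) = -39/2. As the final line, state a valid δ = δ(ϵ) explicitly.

δ = min(1, (2/49)ϵ)

Let ϵ > 0 be given. We want δ > 0 with 0 < |z + 9| < δ ⇒ |(5z + 6)/(z + 11) + 39/2| < ϵ.
Combining over a common denominator, (5z + 6)/(z + 11) + 39/2 = [(5z + 6)·2 − (-39)·(z + 11)] / [2·(z + 11)] = 49(z + 9) / (2(z + 11)).
So |(5z + 6)/(z + 11) + 39/2| = 49|z + 9| / (2·|z + 11|).
Require δ ≤ 1, so |z + 11| ≥ |2| − |z + 9| > 2 − 1 = 1.
Hence |(5z + 6)/(z + 11) + 39/2| < 49|z + 9|/(2·1) = (49/2)|z + 9|, which is < ϵ once |z + 9| < (2/49)ϵ.
Take δ = min(1, (2/49)ϵ). Then 0 < |z + 9| < δ forces both bounds, so |(5z + 6)/(z + 11) + 39/2| < ϵ.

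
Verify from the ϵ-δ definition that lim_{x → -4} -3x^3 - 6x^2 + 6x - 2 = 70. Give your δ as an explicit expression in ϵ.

δ = min(1, ϵ/123)

Let ϵ > 0 be given. We want δ > 0 such that 0 < |x + 4| < δ implies |(-3x^3 - 6x^2 + 6x - 2) − 70| < ϵ.
(-3x^3 - 6x^2 + 6x - 2) − 70 = -3x^3 - 6x^2 + 6x - 72 = (x + 4)(-3x^2 + 6x - 18).
So |(-3x^3 - 6x^2 + 6x - 2) − 70| = |x + 4|·|-3x^2 + 6x - 18|.
Assume first that |x + 4| < 1, so |x| < 5. Then |-3x^2 + 6x - 18| ≤ 3·5^2 + 6·5 + 18 = 123.
Hence |(-3x^3 - 6x^2 + 6x - 2) − 70| ≤ 123|x + 4| < ϵ provided |x + 4| < ϵ/123.
Choosing δ = min(1, ϵ/123) ensures both conditions, hence |(-3x^3 - 6x^2 + 6x - 2) − 70| < ϵ.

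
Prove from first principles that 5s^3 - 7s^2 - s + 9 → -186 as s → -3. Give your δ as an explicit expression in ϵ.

δ = min(2, ϵ/300)

Suppose ϵ > 0. We want δ > 0 such that 0 < |s + 3| < δ implies |(5s^3 - 7s^2 - s + 9) + 186| < ϵ.
(5s^3 - 7s^2 - s + 9) + 186 = 5s^3 - 7s^2 - s + 195 = (s + 3)(5s^2 - 22s + 65).
So |(5s^3 - 7s^2 - s + 9) + 186| = |s + 3|·|5s^2 - 22s + 65|.
Require δ ≤ 2. Then |s + 3| < 2 gives |s| < 5, and by the triangle inequality |5s^2 - 22s + 65| ≤ 5·5^2 + 22·5 + 65 = 300.
Hence |(5s^3 - 7s^2 - s + 9) + 186| ≤ 300|s + 3| < ϵ provided |s + 3| < ϵ/300.
Choosing δ = min(2, ϵ/300) ensures both conditions, hence |(5s^3 - 7s^2 - s + 9) + 186| < ϵ.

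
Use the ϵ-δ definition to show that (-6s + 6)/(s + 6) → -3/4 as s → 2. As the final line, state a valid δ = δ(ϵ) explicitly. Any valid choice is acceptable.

δ = min(4, (16/21)ϵ)

Suppose ϵ > 0. We want δ > 0 with 0 < |s − 2| < δ ⇒ |(-6s + 6)/(s + 6) + 3/4| < ϵ.
Combining over a common denominator, (-6s + 6)/(s + 6) + 3/4 = [(-6s + 6)·8 − (-6)·(s + 6)] / [8·(s + 6)] = -42(s − 2) / (8(s + 6)).
So |(-6s + 6)/(s + 6) + 3/4| = 42|s − 2| / (8·|s + 6|).
Restrict δ ≤ 4. Then |s − 2| < 4 gives |s + 6| = |(s − 2) + 8| ≥ 8 − 4 = 4.
Hence |(-6s + 6)/(s + 6) + 3/4| < 42|s − 2|/(8·4) = (21/16)|s − 2|, which is < ϵ once |s − 2| < (16/21)ϵ.
Take δ = min(4, (16/21)ϵ). Then 0 < |s − 2| < δ forces both bounds, so |(-6s + 6)/(s + 6) + 3/4| < ϵ.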